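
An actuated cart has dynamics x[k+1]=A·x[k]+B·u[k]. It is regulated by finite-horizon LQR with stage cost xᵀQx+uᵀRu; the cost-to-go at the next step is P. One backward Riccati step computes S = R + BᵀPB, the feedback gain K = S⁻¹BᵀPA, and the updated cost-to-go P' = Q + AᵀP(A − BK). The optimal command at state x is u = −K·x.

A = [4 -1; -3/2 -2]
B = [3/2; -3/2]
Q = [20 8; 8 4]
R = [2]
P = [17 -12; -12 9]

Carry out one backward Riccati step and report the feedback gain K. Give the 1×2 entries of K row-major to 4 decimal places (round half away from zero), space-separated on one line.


1.9323 0.1703

BᵀP = [43.5000 -31.5000]
S = R + BᵀPB = [2] + [112.5000] = [114.5000]
BᵀPA = [221.2500 19.5000]
K = S⁻¹·BᵀPA = [1.9323 0.1703]
A−BK = [1.1015 -1.2555; 1.3985 -1.7445]
AᵀP(A−BK) = [8.7254 -0.6801; -0.6801 1.6790]
P' = Q + AᵀP(A−BK) = [28.7254 7.3199; 7.3199 5.6790]
tr(P') = 34.4045


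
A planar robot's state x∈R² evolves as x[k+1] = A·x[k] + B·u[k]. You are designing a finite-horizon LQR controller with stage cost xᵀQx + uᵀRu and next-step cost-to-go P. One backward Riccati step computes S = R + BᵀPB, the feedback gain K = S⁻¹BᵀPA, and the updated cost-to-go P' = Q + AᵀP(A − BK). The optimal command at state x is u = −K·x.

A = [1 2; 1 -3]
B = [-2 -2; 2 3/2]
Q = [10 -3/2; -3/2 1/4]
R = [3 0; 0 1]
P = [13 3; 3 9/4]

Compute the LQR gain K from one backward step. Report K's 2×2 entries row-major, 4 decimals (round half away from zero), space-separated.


0.2783 -0.5424 -0.8644 -0.3656

BᵀP = [-20.0000 -1.5000; -21.5000 -2.6250]
S = R + BᵀPB = [3 0; 0 1] + [37.0000 37.7500; 37.7500 39.0625] = [40.0000 37.7500; 37.7500 40.0625]
BᵀPA = [-21.5000 -35.5000; -24.1250 -35.1250]
K = S⁻¹·BᵀPA = [0.2783 -0.5424; -0.8644 -0.3656]
A−BK = [-0.1722 0.1839; 1.7400 -1.3667]
AᵀP(A−BK) = [6.3794 -4.2332; -4.2332 4.1508]
P' = Q + AᵀP(A−BK) = [16.3794 -5.7332; -5.7332 4.4008]
tr(P') = 20.7801


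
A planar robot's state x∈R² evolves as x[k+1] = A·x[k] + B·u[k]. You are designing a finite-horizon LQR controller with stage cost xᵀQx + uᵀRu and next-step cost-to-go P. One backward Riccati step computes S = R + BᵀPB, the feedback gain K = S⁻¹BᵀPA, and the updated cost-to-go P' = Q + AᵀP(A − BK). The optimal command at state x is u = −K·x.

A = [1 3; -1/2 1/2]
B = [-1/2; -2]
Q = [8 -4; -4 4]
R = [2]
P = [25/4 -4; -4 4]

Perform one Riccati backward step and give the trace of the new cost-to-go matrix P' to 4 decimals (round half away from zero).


BᵀP = [4.8750 -6.0000]
S = R + BᵀPB = [2] + [9.5625] = [11.5625]
BᵀPA = [7.8750 11.6250]
K = S⁻¹·BᵀPA = [0.6811 1.0054]
A−BK = [1.3405 3.5027; 0.8622 2.5108]
AᵀP(A−BK) = [5.8865 13.8324; 13.8324 33.5622]
P' = Q + AᵀP(A−BK) = [13.8865 9.8324; 9.8324 37.5622]
tr(P') = 51.4486

51.4486


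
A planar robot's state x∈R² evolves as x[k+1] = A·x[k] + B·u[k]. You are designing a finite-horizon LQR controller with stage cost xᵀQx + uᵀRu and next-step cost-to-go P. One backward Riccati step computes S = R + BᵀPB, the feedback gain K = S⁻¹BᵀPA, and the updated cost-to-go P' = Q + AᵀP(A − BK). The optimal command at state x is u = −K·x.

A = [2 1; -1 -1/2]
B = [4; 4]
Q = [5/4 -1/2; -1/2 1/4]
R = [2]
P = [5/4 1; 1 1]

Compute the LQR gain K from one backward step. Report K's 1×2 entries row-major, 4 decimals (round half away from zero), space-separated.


0.1429 0.0714

BᵀP = [9.0000 8.0000]
S = R + BᵀPB = [2] + [68.0000] = [70.0000]
BᵀPA = [10.0000 5.0000]
K = S⁻¹·BᵀPA = [0.1429 0.0714]
A−BK = [1.4286 0.7143; -1.5714 -0.7857]
AᵀP(A−BK) = [0.5714 0.2857; 0.2857 0.1429]
P' = Q + AᵀP(A−BK) = [1.8214 -0.2143; -0.2143 0.3929]
tr(P') = 2.2143


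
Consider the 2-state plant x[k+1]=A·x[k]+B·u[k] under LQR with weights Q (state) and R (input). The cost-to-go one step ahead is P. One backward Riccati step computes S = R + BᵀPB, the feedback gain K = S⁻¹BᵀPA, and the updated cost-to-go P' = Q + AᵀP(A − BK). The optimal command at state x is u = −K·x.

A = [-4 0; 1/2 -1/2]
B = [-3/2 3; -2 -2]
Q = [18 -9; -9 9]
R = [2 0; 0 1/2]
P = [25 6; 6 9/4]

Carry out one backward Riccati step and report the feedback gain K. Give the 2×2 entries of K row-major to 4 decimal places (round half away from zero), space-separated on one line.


0.6351 0.1373 -1.0344 0.0611

BᵀP = [-49.5000 -13.5000; 63.0000 13.5000]
S = R + BᵀPB = [2 0; 0 1/2] + [101.2500 -121.5000; -121.5000 162.0000] = [103.2500 -121.5000; -121.5000 162.5000]
BᵀPA = [191.2500 6.7500; -245.2500 -6.7500]
K = S⁻¹·BᵀPA = [0.6351 0.1373; -1.0344 0.0611]
A−BK = [0.0558 0.0226; -0.2986 -0.1032]
AᵀP(A−BK) = [1.4202 0.1686; 0.1686 0.0483]
P' = Q + AᵀP(A−BK) = [19.4202 -8.8314; -8.8314 9.0483]
tr(P') = 28.4685


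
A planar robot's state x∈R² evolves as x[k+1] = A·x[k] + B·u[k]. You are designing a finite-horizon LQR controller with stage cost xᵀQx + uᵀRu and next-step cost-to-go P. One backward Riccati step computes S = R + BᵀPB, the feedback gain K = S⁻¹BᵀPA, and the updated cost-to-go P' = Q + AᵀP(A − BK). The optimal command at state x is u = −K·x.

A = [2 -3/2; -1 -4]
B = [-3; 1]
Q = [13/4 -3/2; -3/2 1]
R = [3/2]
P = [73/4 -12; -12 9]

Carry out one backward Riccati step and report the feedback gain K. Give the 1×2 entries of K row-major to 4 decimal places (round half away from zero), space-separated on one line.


BᵀP = [-66.7500 45.0000]
S = R + BᵀPB = [3/2] + [245.2500] = [246.7500]
BᵀPA = [-178.5000 -79.8750]
K = S⁻¹·BᵀPA = [-0.7234 -0.3237]
A−BK = [-0.1702 -2.4711; -0.2766 -3.6763]
AᵀP(A−BK) = [0.8723 1.4681; 1.4681 15.2063]
P' = Q + AᵀP(A−BK) = [4.1223 -0.0319; -0.0319 16.2063]
tr(P') = 20.3286

-0.7234 -0.3237


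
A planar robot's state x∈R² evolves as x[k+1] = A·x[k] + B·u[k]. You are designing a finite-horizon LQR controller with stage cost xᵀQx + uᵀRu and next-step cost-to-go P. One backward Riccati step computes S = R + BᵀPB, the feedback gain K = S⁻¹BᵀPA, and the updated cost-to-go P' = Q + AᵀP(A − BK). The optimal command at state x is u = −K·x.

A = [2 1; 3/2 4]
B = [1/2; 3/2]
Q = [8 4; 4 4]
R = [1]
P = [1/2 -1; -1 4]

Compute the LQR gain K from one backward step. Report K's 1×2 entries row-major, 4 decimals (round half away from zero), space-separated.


BᵀP = [-1.2500 5.5000]
S = R + BᵀPB = [1] + [7.6250] = [8.6250]
BᵀPA = [5.7500 20.7500]
K = S⁻¹·BᵀPA = [0.6667 2.4058]
A−BK = [1.6667 -0.2029; 0.5000 0.3913]
AᵀP(A−BK) = [1.1667 1.6667; 1.6667 6.5797]
P' = Q + AᵀP(A−BK) = [9.1667 5.6667; 5.6667 10.5797]
tr(P') = 19.7464

0.6667 2.4058


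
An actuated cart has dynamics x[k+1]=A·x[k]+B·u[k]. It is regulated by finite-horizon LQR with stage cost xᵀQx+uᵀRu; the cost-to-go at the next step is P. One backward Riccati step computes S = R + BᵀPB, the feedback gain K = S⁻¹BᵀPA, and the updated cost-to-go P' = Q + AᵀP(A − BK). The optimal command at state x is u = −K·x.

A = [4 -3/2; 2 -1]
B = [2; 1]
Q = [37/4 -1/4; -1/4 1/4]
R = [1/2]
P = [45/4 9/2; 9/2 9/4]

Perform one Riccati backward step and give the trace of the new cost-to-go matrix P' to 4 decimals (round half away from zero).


11.8163

BᵀP = [27.0000 11.2500]
S = R + BᵀPB = [1/2] + [65.2500] = [65.7500]
BᵀPA = [130.5000 -51.7500]
K = S⁻¹·BᵀPA = [1.9848 -0.7871]
A−BK = [0.0304 0.0741; 0.0152 -0.2129]
AᵀP(A−BK) = [1.9848 -0.7871; -0.7871 0.3315]
P' = Q + AᵀP(A−BK) = [11.2348 -1.0371; -1.0371 0.5815]
tr(P') = 11.8163


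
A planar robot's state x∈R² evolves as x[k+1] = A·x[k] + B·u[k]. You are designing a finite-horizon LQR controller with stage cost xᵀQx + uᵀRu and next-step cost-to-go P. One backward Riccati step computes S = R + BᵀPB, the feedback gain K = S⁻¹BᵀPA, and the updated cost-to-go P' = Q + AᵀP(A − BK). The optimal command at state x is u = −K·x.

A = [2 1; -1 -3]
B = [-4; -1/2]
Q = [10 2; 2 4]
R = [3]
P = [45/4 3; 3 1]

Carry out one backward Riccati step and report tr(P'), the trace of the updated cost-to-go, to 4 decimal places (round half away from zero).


16.6456

BᵀP = [-46.5000 -12.5000]
S = R + BᵀPB = [3] + [192.2500] = [195.2500]
BᵀPA = [-80.5000 -9.0000]
K = S⁻¹·BᵀPA = [-0.4123 -0.0461]
A−BK = [0.3508 0.8156; -1.2061 -3.0230]
AᵀP(A−BK) = [0.8105 0.7894; 0.7894 1.8351]
P' = Q + AᵀP(A−BK) = [10.8105 2.7894; 2.7894 5.8351]
tr(P') = 16.6456


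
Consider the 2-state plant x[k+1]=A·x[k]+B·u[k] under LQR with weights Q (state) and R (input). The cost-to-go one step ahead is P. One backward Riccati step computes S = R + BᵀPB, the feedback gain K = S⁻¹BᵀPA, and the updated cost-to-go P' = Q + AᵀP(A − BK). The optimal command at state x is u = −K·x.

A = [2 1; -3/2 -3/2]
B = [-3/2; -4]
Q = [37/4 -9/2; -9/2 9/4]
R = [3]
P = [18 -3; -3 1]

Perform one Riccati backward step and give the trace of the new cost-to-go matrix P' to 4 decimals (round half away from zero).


BᵀP = [-15.0000 0.5000]
S = R + BᵀPB = [3] + [20.5000] = [23.5000]
BᵀPA = [-30.7500 -15.7500]
K = S⁻¹·BᵀPA = [-1.3085 -0.6702]
A−BK = [0.0372 -0.0053; -6.7340 -4.1809]
AᵀP(A−BK) = [52.0133 31.1410; 31.1410 18.6941]
P' = Q + AᵀP(A−BK) = [61.2633 26.6410; 26.6410 20.9441]
tr(P') = 82.2074

82.2074


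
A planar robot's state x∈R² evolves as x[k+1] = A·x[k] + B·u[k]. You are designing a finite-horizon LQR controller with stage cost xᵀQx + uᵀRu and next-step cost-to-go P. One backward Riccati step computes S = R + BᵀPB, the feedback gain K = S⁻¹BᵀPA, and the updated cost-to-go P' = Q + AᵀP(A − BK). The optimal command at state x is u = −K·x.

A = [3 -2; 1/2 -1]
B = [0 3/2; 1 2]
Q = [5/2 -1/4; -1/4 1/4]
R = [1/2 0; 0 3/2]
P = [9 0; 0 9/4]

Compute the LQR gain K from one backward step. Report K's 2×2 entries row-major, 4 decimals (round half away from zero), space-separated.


BᵀP = [0.0000 2.2500; 13.5000 4.5000]
S = R + BᵀPB = [1/2 0; 0 3/2] + [2.2500 4.5000; 4.5000 29.2500] = [2.7500 4.5000; 4.5000 30.7500]
BᵀPA = [1.1250 -2.2500; 42.7500 -31.5000]
K = S⁻¹·BᵀPA = [-2.4534 1.1283; 1.7493 -1.1895]
A−BK = [0.3761 -0.2157; -0.5452 0.2507]
AᵀP(A−BK) = [9.5412 -5.5430; -5.5430 3.3192]
P' = Q + AᵀP(A−BK) = [12.0412 -5.7930; -5.7930 3.5692]
tr(P') = 15.6104

-2.4534 1.1283 1.7493 -1.1895


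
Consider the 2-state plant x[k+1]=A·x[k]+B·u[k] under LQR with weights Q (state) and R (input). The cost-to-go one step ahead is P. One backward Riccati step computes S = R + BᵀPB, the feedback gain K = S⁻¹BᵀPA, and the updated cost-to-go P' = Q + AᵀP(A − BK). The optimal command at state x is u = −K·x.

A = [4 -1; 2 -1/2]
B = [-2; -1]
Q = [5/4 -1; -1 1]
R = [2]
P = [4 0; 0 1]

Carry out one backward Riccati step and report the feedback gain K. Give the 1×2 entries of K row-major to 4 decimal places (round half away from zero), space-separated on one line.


BᵀP = [-8.0000 -1.0000]
S = R + BᵀPB = [2] + [17.0000] = [19.0000]
BᵀPA = [-34.0000 8.5000]
K = S⁻¹·BᵀPA = [-1.7895 0.4474]
A−BK = [0.4211 -0.1053; 0.2105 -0.0526]
AᵀP(A−BK) = [7.1579 -1.7895; -1.7895 0.4474]
P' = Q + AᵀP(A−BK) = [8.4079 -2.7895; -2.7895 1.4474]
tr(P') = 9.8553

-1.7895 0.4474


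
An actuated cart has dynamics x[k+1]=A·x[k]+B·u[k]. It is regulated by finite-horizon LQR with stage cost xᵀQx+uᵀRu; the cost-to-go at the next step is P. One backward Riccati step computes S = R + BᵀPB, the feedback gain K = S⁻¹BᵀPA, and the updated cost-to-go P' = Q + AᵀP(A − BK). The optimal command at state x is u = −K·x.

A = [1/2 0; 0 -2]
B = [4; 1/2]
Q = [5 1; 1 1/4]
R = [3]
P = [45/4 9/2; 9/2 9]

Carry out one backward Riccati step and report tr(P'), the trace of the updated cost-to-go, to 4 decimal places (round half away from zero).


31.3533

BᵀP = [47.2500 22.5000]
S = R + BᵀPB = [3] + [200.2500] = [203.2500]
BᵀPA = [23.6250 -45.0000]
K = S⁻¹·BᵀPA = [0.1162 -0.2214]
A−BK = [0.0351 0.8856; -0.0581 -1.8893]
AᵀP(A−BK) = [0.0664 0.7306; 0.7306 26.0369]
P' = Q + AᵀP(A−BK) = [5.0664 1.7306; 1.7306 26.2869]
tr(P') = 31.3533


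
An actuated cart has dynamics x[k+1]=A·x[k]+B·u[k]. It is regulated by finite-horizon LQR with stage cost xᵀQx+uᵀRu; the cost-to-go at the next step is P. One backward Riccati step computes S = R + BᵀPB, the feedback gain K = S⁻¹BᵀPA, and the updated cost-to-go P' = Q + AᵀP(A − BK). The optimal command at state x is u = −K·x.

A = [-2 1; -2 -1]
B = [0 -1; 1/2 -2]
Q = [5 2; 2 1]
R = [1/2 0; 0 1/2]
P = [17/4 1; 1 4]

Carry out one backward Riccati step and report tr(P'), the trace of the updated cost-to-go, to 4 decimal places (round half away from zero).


BᵀP = [0.5000 2.0000; -6.2500 -9.0000]
S = R + BᵀPB = [1/2 0; 0 1/2] + [1.0000 -4.5000; -4.5000 24.2500] = [1.5000 -4.5000; -4.5000 24.7500]
BᵀPA = [-5.0000 -1.5000; 30.5000 2.7500]
K = S⁻¹·BᵀPA = [0.8000 -1.4667; 1.3778 -0.1556]
A−BK = [-0.6222 0.8444; 0.3556 -0.5778]
AᵀP(A−BK) = [2.9778 -3.0889; -3.0889 4.4778]
P' = Q + AᵀP(A−BK) = [7.9778 -1.0889; -1.0889 5.4778]
tr(P') = 13.4556

13.4556


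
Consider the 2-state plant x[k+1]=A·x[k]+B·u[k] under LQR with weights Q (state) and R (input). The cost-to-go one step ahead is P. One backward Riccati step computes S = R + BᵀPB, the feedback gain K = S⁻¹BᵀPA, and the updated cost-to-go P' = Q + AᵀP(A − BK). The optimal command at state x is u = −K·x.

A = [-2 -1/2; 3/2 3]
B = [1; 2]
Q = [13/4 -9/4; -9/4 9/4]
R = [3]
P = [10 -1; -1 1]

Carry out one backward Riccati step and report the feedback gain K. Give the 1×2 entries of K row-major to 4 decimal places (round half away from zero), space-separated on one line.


BᵀP = [8.0000 1.0000]
S = R + BᵀPB = [3] + [10.0000] = [13.0000]
BᵀPA = [-14.5000 -1.0000]
K = S⁻¹·BᵀPA = [-1.1154 -0.0769]
A−BK = [-0.8846 -0.4231; 3.7308 3.1538]
AᵀP(A−BK) = [32.0769 20.1346; 20.1346 14.4231]
P' = Q + AᵀP(A−BK) = [35.3269 17.8846; 17.8846 16.6731]
tr(P') = 52.0000

-1.1154 -0.0769


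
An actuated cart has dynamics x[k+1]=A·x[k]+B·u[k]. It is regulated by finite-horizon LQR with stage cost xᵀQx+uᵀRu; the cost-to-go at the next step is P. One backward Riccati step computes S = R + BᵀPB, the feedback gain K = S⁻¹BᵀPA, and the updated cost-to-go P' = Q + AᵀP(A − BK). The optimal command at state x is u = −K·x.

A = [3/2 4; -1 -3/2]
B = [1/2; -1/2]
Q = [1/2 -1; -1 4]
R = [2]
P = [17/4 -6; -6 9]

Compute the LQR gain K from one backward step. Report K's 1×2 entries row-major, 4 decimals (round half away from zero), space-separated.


1.8271 3.8195

BᵀP = [5.1250 -7.5000]
S = R + BᵀPB = [2] + [6.3125] = [8.3125]
BᵀPA = [15.1875 31.7500]
K = S⁻¹·BᵀPA = [1.8271 3.8195]
A−BK = [0.5865 2.0902; -0.0865 0.4098]
AᵀP(A−BK) = [8.8139 18.4906; 18.4906 38.9793]
P' = Q + AᵀP(A−BK) = [9.3139 17.4906; 17.4906 42.9793]
tr(P') = 52.2932


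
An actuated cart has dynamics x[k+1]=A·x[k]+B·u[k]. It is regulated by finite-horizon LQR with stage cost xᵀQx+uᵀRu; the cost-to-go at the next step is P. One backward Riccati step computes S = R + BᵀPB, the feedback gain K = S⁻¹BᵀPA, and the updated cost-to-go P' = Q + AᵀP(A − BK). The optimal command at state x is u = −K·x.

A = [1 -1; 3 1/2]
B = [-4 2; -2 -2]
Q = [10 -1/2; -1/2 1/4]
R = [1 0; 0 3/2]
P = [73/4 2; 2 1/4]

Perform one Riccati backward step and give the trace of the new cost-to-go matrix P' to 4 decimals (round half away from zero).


10.5807

BᵀP = [-77.0000 -8.5000; 32.5000 3.5000]
S = R + BᵀPB = [1 0; 0 3/2] + [325.0000 -137.0000; -137.0000 58.0000] = [326.0000 -137.0000; -137.0000 59.5000]
BᵀPA = [-102.5000 72.7500; 43.0000 -30.7500]
K = S⁻¹·BᵀPA = [-0.3308 0.1845; -0.0390 -0.0920]
A−BK = [-0.2452 -0.0780; 2.2604 0.6851]
AᵀP(A−BK) = [0.2693 -0.0081; -0.0081 0.0614]
P' = Q + AᵀP(A−BK) = [10.2693 -0.5081; -0.5081 0.3114]
tr(P') = 10.5807


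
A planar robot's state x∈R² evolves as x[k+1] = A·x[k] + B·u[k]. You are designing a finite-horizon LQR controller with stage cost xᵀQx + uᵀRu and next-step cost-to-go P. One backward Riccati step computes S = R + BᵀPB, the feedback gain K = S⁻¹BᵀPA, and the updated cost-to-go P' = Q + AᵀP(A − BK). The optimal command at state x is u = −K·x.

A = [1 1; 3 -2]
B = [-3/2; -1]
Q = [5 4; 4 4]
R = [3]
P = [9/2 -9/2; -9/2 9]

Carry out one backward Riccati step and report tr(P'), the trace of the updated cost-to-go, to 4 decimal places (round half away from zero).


BᵀP = [-2.2500 -2.2500]
S = R + BᵀPB = [3] + [5.6250] = [8.6250]
BᵀPA = [-9.0000 2.2500]
K = S⁻¹·BᵀPA = [-1.0435 0.2609]
A−BK = [-0.5652 1.3913; 1.9565 -1.7391]
AᵀP(A−BK) = [49.1087 -51.6522; -51.6522 57.9130]
P' = Q + AᵀP(A−BK) = [54.1087 -47.6522; -47.6522 61.9130]
tr(P') = 116.0217

116.0217


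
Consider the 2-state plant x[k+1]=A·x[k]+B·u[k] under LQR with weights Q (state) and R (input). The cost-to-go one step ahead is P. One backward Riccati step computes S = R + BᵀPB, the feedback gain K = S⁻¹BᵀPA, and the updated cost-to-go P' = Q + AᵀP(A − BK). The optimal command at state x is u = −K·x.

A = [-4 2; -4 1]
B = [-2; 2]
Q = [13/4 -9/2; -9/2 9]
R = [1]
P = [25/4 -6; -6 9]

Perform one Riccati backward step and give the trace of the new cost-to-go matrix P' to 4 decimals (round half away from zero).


BᵀP = [-24.5000 30.0000]
S = R + BᵀPB = [1] + [109.0000] = [110.0000]
BᵀPA = [-22.0000 -19.0000]
K = S⁻¹·BᵀPA = [-0.2000 -0.1727]
A−BK = [-4.4000 1.6545; -3.6000 1.3455]
AᵀP(A−BK) = [47.6000 -17.8000; -17.8000 6.7182]
P' = Q + AᵀP(A−BK) = [50.8500 -22.3000; -22.3000 15.7182]
tr(P') = 66.5682

66.5682


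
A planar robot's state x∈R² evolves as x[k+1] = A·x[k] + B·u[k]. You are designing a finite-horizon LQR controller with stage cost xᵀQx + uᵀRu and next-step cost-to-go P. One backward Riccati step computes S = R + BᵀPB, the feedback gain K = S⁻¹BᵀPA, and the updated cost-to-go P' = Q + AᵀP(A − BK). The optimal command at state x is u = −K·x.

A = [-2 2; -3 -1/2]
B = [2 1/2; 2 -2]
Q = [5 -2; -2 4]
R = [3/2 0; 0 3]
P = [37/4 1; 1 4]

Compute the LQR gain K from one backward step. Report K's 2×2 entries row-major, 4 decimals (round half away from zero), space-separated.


BᵀP = [20.5000 10.0000; 2.6250 -7.5000]
S = R + BᵀPB = [3/2 0; 0 3] + [61.0000 -9.7500; -9.7500 16.3125] = [62.5000 -9.7500; -9.7500 19.3125]
BᵀPA = [-71.0000 36.0000; 17.2500 9.0000]
K = S⁻¹·BᵀPA = [-1.0819 0.7042; 0.3470 0.8215]
A−BK = [-0.0098 0.1809; -0.1422 -0.2653]
AᵀP(A−BK) = [2.2015 -0.1760; -0.1760 3.2567]
P' = Q + AᵀP(A−BK) = [7.2015 -2.1760; -2.1760 7.2567]
tr(P') = 14.4582

-1.0819 0.7042 0.3470 0.8215


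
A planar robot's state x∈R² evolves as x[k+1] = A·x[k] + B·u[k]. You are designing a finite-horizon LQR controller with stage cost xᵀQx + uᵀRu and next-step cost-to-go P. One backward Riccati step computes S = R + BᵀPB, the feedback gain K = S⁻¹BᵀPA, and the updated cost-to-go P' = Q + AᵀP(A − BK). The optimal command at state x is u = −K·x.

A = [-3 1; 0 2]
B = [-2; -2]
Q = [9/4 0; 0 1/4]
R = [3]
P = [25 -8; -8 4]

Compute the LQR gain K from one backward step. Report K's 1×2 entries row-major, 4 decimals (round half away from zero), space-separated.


BᵀP = [-34.0000 8.0000]
S = R + BᵀPB = [3] + [52.0000] = [55.0000]
BᵀPA = [102.0000 -18.0000]
K = S⁻¹·BᵀPA = [1.8545 -0.3273]
A−BK = [0.7091 0.3455; 3.7091 1.3455]
AᵀP(A−BK) = [35.8364 6.3818; 6.3818 3.1091]
P' = Q + AᵀP(A−BK) = [38.0864 6.3818; 6.3818 3.3591]
tr(P') = 41.4455

1.8545 -0.3273


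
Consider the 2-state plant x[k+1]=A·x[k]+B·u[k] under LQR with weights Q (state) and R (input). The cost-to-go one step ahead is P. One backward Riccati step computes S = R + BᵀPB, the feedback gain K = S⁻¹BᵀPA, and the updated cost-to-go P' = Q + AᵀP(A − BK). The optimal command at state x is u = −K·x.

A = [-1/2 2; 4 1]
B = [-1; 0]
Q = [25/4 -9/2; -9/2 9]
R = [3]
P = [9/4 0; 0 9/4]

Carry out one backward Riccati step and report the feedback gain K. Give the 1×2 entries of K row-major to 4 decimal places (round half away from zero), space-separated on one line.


0.2143 -0.8571

BᵀP = [-2.2500 0.0000]
S = R + BᵀPB = [3] + [2.2500] = [5.2500]
BᵀPA = [1.1250 -4.5000]
K = S⁻¹·BᵀPA = [0.2143 -0.8571]
A−BK = [-0.2857 1.1429; 4.0000 1.0000]
AᵀP(A−BK) = [36.3214 7.7143; 7.7143 7.3929]
P' = Q + AᵀP(A−BK) = [42.5714 3.2143; 3.2143 16.3929]
tr(P') = 58.9643


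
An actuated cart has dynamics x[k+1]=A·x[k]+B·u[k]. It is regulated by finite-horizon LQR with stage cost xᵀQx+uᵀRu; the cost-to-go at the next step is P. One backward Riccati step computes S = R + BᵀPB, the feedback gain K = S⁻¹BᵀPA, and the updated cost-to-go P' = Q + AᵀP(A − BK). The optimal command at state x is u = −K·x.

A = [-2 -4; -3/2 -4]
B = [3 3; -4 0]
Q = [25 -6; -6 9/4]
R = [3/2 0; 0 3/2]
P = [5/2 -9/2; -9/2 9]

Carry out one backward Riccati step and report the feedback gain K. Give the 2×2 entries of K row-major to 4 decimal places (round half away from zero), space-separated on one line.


0.2026 0.6064 -0.4271 -0.9329

BᵀP = [25.5000 -49.5000; 7.5000 -13.5000]
S = R + BᵀPB = [3/2 0; 0 3/2] + [274.5000 76.5000; 76.5000 22.5000] = [276.0000 76.5000; 76.5000 24.0000]
BᵀPA = [23.2500 96.0000; 5.2500 24.0000]
K = S⁻¹·BᵀPA = [0.2026 0.6064; -0.4271 -0.9329]
A−BK = [-1.3265 -3.0204; -0.6895 -1.5743]
AᵀP(A−BK) = [0.7813 1.7988; 1.7988 4.1749]
P' = Q + AᵀP(A−BK) = [25.7813 -4.2012; -4.2012 6.4249]
tr(P') = 32.2063


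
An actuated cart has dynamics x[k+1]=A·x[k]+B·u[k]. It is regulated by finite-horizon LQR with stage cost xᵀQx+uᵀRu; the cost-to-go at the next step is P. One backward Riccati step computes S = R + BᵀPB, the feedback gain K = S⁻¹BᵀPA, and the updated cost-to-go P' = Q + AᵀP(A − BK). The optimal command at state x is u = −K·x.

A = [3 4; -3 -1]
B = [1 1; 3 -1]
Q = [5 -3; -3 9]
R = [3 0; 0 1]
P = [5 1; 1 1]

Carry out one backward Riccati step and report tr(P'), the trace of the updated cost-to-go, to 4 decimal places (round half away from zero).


BᵀP = [8.0000 4.0000; 4.0000 0.0000]
S = R + BᵀPB = [3 0; 0 1] + [20.0000 4.0000; 4.0000 4.0000] = [23.0000 4.0000; 4.0000 5.0000]
BᵀPA = [12.0000 28.0000; 12.0000 16.0000]
K = S⁻¹·BᵀPA = [0.1212 0.7677; 2.3030 2.5859]
A−BK = [0.5758 0.6465; -1.0606 -0.7172]
AᵀP(A−BK) = [6.9091 7.7576; 7.7576 10.1313]
P' = Q + AᵀP(A−BK) = [11.9091 4.7576; 4.7576 19.1313]
tr(P') = 31.0404

31.0404


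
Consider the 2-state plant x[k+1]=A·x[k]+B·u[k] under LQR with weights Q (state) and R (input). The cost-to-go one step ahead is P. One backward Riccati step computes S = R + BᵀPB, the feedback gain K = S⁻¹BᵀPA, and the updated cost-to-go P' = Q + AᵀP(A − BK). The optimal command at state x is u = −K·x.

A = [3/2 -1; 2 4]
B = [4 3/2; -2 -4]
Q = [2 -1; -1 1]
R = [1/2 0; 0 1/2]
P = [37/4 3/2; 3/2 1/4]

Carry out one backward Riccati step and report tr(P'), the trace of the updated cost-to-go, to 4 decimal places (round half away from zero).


BᵀP = [34.0000 5.5000; 7.8750 1.2500]
S = R + BᵀPB = [1/2 0; 0 1/2] + [125.0000 29.0000; 29.0000 6.8125] = [125.5000 29.0000; 29.0000 7.3125]
BᵀPA = [62.0000 -12.0000; 14.3125 -2.8750]
K = S⁻¹·BᵀPA = [0.4994 -0.0570; -0.0232 -0.1670]
A−BK = [-0.4627 -0.5214; 2.9059 3.2179]
AᵀP(A−BK) = [0.1827 0.0509; 0.0509 0.0855]
P' = Q + AᵀP(A−BK) = [2.1827 -0.9491; -0.9491 1.0855]
tr(P') = 3.2682

3.2682


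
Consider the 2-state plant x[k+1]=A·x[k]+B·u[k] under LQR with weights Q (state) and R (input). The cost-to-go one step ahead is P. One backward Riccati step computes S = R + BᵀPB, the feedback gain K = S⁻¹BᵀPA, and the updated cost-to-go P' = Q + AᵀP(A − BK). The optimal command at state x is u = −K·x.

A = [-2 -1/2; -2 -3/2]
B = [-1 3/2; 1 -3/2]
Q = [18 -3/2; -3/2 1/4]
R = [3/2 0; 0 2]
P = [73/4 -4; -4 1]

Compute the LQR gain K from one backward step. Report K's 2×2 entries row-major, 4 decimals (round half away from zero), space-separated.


BᵀP = [-22.2500 5.0000; 33.3750 -7.5000]
S = R + BᵀPB = [3/2 0; 0 2] + [27.2500 -40.8750; -40.8750 61.3125] = [28.7500 -40.8750; -40.8750 63.3125]
BᵀPA = [34.5000 3.6250; -51.7500 -5.4375]
K = S⁻¹·BᵀPA = [0.4616 0.0485; -0.5193 -0.0546]
A−BK = [-0.7594 -0.3696; -3.2406 -1.6304]
AᵀP(A−BK) = [2.1978 0.7527; 0.7527 0.3400]
P' = Q + AᵀP(A−BK) = [20.1978 -0.7473; -0.7473 0.5900]
tr(P') = 20.7877

0.4616 0.0485 -0.5193 -0.0546


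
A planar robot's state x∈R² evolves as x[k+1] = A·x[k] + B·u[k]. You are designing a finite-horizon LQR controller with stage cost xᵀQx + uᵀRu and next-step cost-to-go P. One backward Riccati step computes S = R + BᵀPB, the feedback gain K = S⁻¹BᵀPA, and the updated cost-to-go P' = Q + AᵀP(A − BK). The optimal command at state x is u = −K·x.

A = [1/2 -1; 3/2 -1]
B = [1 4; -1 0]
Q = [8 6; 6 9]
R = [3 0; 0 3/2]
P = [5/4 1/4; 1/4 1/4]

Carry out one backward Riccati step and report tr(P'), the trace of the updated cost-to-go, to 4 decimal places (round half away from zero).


17.8089

BᵀP = [1.0000 0.0000; 5.0000 1.0000]
S = R + BᵀPB = [3 0; 0 3/2] + [1.0000 4.0000; 4.0000 20.0000] = [4.0000 4.0000; 4.0000 21.5000]
BᵀPA = [0.5000 -1.0000; 4.0000 -6.0000]
K = S⁻¹·BᵀPA = [-0.0750 0.0357; 0.2000 -0.2857]
A−BK = [-0.2250 0.1071; 1.4250 -0.9643]
AᵀP(A−BK) = [0.4875 -0.3750; -0.3750 0.3214]
P' = Q + AᵀP(A−BK) = [8.4875 5.6250; 5.6250 9.3214]
tr(P') = 17.8089


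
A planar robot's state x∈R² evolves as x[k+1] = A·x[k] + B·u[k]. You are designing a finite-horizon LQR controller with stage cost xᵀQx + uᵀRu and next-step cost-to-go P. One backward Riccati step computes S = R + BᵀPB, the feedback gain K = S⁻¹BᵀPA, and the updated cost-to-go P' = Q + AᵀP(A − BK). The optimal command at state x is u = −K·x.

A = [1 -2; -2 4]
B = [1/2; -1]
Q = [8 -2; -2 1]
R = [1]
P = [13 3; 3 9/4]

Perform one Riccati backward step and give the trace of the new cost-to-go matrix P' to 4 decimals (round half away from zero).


23.2857

BᵀP = [3.5000 -0.7500]
S = R + BᵀPB = [1] + [2.5000] = [3.5000]
BᵀPA = [5.0000 -10.0000]
K = S⁻¹·BᵀPA = [1.4286 -2.8571]
A−BK = [0.2857 -0.5714; -0.5714 1.1429]
AᵀP(A−BK) = [2.8571 -5.7143; -5.7143 11.4286]
P' = Q + AᵀP(A−BK) = [10.8571 -7.7143; -7.7143 12.4286]
tr(P') = 23.2857


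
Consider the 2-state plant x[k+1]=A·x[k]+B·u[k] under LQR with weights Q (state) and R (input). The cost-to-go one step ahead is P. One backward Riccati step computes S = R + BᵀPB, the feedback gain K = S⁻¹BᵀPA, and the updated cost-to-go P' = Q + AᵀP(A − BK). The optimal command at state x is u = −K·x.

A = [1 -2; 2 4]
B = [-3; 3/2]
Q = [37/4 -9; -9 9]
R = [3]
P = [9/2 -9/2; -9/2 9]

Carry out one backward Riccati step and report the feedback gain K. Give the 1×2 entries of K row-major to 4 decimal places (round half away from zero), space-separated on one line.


BᵀP = [-20.2500 27.0000]
S = R + BᵀPB = [3] + [101.2500] = [104.2500]
BᵀPA = [33.7500 148.5000]
K = S⁻¹·BᵀPA = [0.3237 1.4245]
A−BK = [1.9712 2.2734; 1.5144 1.8633]
AᵀP(A−BK) = [11.5737 14.9245; 14.9245 22.4676]
P' = Q + AᵀP(A−BK) = [20.8237 5.9245; 5.9245 31.4676]
tr(P') = 52.2914

0.3237 1.4245


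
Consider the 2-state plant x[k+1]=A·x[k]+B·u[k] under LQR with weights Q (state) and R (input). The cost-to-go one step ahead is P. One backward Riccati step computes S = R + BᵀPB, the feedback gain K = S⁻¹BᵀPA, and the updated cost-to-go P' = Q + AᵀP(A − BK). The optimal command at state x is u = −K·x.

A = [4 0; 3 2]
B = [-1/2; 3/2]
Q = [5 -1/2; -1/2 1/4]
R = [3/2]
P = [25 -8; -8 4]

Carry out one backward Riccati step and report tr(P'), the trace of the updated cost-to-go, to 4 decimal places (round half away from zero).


BᵀP = [-24.5000 10.0000]
S = R + BᵀPB = [3/2] + [27.2500] = [28.7500]
BᵀPA = [-68.0000 20.0000]
K = S⁻¹·BᵀPA = [-2.3652 0.6957]
A−BK = [2.8174 0.3478; 6.5478 0.9565]
AᵀP(A−BK) = [83.1652 7.3043; 7.3043 2.0870]
P' = Q + AᵀP(A−BK) = [88.1652 6.8043; 6.8043 2.3370]
tr(P') = 90.5022

90.5022


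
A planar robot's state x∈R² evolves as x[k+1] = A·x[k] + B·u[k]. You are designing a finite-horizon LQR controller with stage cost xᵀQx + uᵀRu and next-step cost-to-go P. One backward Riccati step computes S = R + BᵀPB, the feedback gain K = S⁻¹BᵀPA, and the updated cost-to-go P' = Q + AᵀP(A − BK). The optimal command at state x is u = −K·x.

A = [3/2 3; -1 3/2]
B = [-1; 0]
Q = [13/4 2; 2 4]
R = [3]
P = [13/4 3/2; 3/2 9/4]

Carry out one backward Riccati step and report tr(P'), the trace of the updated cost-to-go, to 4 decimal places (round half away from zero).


35.2625

BᵀP = [-3.2500 -1.5000]
S = R + BᵀPB = [3] + [3.2500] = [6.2500]
BᵀPA = [-3.3750 -12.0000]
K = S⁻¹·BᵀPA = [-0.5400 -1.9200]
A−BK = [0.9600 1.0800; -1.0000 1.5000]
AᵀP(A−BK) = [3.2400 3.6450; 3.6450 24.7725]
P' = Q + AᵀP(A−BK) = [6.4900 5.6450; 5.6450 28.7725]
tr(P') = 35.2625


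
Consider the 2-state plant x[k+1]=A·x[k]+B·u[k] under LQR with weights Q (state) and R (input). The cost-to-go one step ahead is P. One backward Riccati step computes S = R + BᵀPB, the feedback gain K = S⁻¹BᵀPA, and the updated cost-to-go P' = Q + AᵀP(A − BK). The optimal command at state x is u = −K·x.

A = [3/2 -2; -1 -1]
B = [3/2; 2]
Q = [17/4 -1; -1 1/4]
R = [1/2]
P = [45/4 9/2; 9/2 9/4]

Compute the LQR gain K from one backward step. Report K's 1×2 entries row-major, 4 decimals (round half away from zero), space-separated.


BᵀP = [25.8750 11.2500]
S = R + BᵀPB = [1/2] + [61.3125] = [61.8125]
BᵀPA = [27.5625 -63.0000]
K = S⁻¹·BᵀPA = [0.4459 -1.0192]
A−BK = [0.8311 -0.4712; -1.8918 1.0384]
AᵀP(A−BK) = [1.7722 -1.1580; -1.1580 1.0397]
P' = Q + AᵀP(A−BK) = [6.0222 -2.1580; -2.1580 1.2897]
tr(P') = 7.3119

0.4459 -1.0192


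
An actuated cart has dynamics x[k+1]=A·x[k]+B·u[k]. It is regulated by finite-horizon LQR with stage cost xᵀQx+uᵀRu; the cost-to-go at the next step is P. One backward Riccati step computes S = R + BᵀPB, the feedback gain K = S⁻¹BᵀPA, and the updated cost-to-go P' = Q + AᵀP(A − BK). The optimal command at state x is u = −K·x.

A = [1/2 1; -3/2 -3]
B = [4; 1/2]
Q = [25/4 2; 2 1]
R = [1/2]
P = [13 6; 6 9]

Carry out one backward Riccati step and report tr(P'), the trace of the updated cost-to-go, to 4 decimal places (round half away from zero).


74.7966

BᵀP = [55.0000 28.5000]
S = R + BᵀPB = [1/2] + [234.2500] = [234.7500]
BᵀPA = [-15.2500 -30.5000]
K = S⁻¹·BᵀPA = [-0.0650 -0.1299]
A−BK = [0.7599 1.5197; -1.4675 -2.9350]
AᵀP(A−BK) = [13.5093 27.0186; 27.0186 54.0373]
P' = Q + AᵀP(A−BK) = [19.7593 29.0186; 29.0186 55.0373]
tr(P') = 74.7966


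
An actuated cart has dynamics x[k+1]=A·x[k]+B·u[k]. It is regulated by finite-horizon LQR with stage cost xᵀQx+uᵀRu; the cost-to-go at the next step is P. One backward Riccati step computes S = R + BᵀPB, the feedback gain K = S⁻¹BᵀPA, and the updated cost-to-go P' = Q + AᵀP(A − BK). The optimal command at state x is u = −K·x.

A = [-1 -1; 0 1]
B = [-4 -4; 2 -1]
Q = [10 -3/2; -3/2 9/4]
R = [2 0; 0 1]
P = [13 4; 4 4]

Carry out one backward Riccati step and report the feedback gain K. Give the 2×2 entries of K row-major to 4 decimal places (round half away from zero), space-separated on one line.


0.0816 0.3764 0.1673 -0.1358

BᵀP = [-44.0000 -8.0000; -56.0000 -20.0000]
S = R + BᵀPB = [2 0; 0 1] + [160.0000 184.0000; 184.0000 244.0000] = [162.0000 184.0000; 184.0000 245.0000]
BᵀPA = [44.0000 36.0000; 56.0000 36.0000]
K = S⁻¹·BᵀPA = [0.0816 0.3764; 0.1673 -0.1358]
A−BK = [-0.0045 -0.0374; 0.0041 0.1114]
AᵀP(A−BK) = [0.0415 0.0401; 0.0401 0.3363]
P' = Q + AᵀP(A−BK) = [10.0415 -1.4599; -1.4599 2.5863]
tr(P') = 12.6278


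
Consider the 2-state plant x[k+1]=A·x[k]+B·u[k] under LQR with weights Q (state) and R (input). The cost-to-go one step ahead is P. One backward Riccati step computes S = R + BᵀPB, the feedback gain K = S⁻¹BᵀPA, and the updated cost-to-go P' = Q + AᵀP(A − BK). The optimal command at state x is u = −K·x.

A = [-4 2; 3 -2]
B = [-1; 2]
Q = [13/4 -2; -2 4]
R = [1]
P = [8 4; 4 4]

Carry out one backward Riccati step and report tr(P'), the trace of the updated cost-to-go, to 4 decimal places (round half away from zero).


68.1389

BᵀP = [0.0000 4.0000]
S = R + BᵀPB = [1] + [8.0000] = [9.0000]
BᵀPA = [12.0000 -8.0000]
K = S⁻¹·BᵀPA = [1.3333 -0.8889]
A−BK = [-2.6667 1.1111; 0.3333 -0.2222]
AᵀP(A−BK) = [52.0000 -21.3333; -21.3333 8.8889]
P' = Q + AᵀP(A−BK) = [55.2500 -23.3333; -23.3333 12.8889]
tr(P') = 68.1389


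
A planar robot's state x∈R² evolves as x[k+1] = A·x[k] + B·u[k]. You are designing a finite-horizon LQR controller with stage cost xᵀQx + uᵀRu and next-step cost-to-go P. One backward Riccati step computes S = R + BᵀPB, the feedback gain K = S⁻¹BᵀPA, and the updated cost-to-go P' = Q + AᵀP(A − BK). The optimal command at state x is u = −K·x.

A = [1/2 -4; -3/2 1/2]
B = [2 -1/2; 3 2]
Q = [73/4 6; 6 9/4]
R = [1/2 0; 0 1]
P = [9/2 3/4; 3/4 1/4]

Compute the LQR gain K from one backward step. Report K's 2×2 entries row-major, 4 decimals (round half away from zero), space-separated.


BᵀP = [11.2500 2.2500; -0.7500 0.1250]
S = R + BᵀPB = [1/2 0; 0 1] + [29.2500 -1.1250; -1.1250 0.6250] = [29.7500 -1.1250; -1.1250 1.6250]
BᵀPA = [2.2500 -43.8750; -0.5625 3.0625]
K = S⁻¹·BᵀPA = [0.0642 -1.4413; -0.3017 0.8868]
A−BK = [0.2207 -0.6741; -1.0893 3.0501]
AᵀP(A−BK) = [0.2483 -0.7583; -0.7583 3.1116]
P' = Q + AᵀP(A−BK) = [18.4983 5.2417; 5.2417 5.3616]
tr(P') = 23.8599

0.0642 -1.4413 -0.3017 0.8868


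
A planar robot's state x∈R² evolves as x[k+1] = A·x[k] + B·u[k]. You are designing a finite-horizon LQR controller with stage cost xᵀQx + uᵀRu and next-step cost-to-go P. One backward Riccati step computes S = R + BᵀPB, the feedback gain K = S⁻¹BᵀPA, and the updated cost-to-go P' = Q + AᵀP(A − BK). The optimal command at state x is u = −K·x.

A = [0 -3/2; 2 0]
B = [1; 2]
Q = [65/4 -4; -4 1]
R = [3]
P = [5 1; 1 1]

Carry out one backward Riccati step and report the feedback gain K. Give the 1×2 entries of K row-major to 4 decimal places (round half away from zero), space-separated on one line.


0.3750 -0.6563

BᵀP = [7.0000 3.0000]
S = R + BᵀPB = [3] + [13.0000] = [16.0000]
BᵀPA = [6.0000 -10.5000]
K = S⁻¹·BᵀPA = [0.3750 -0.6563]
A−BK = [-0.3750 -0.8438; 1.2500 1.3125]
AᵀP(A−BK) = [1.7500 0.9375; 0.9375 4.3594]
P' = Q + AᵀP(A−BK) = [18.0000 -3.0625; -3.0625 5.3594]
tr(P') = 23.3594


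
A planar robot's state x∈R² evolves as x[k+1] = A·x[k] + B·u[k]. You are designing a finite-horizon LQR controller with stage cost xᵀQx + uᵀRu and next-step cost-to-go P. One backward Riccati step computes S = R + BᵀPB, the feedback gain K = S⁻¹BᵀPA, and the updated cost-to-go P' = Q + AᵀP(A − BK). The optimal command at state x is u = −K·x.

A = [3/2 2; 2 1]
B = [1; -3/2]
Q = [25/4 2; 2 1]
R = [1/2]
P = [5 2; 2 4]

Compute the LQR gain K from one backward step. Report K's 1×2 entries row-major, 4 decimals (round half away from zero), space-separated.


BᵀP = [2.0000 -4.0000]
S = R + BᵀPB = [1/2] + [8.0000] = [8.5000]
BᵀPA = [-5.0000 0.0000]
K = S⁻¹·BᵀPA = [-0.5882 0.0000]
A−BK = [2.0882 2.0000; 1.1176 1.0000]
AᵀP(A−BK) = [36.3088 34.0000; 34.0000 32.0000]
P' = Q + AᵀP(A−BK) = [42.5588 36.0000; 36.0000 33.0000]
tr(P') = 75.5588

-0.5882 0.0000


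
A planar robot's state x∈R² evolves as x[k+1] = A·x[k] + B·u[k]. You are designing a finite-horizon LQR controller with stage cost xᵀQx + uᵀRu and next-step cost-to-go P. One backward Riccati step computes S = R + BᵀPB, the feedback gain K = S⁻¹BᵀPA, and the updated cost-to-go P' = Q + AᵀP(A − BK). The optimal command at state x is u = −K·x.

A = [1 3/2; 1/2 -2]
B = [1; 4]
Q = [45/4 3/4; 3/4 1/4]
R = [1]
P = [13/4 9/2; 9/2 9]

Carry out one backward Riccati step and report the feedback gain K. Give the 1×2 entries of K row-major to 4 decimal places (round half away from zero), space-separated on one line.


0.2252 -0.2666

BᵀP = [21.2500 40.5000]
S = R + BᵀPB = [1] + [183.2500] = [184.2500]
BᵀPA = [41.5000 -49.1250]
K = S⁻¹·BᵀPA = [0.2252 -0.2666]
A−BK = [0.7748 1.7666; -0.4009 -0.9335]
AᵀP(A−BK) = [0.6526 1.3148; 1.3148 3.2147]
P' = Q + AᵀP(A−BK) = [11.9026 2.0648; 2.0648 3.4647]
tr(P') = 15.3674


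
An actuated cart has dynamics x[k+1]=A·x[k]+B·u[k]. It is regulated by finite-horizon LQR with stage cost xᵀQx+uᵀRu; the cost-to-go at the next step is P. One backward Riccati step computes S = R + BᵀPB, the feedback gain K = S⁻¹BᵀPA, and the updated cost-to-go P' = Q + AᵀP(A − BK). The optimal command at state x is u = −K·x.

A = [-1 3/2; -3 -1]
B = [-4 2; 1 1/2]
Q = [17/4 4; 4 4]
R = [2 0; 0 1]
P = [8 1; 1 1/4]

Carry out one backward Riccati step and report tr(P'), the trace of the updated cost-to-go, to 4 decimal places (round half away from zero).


9.7709

BᵀP = [-31.0000 -3.7500; 16.5000 2.1250]
S = R + BᵀPB = [2 0; 0 1] + [120.2500 -63.8750; -63.8750 34.0625] = [122.2500 -63.8750; -63.8750 35.0625]
BᵀPA = [42.2500 -42.7500; -22.8750 22.6250]
K = S⁻¹·BᵀPA = [0.0981 -0.2604; -0.4737 0.1708]
A−BK = [0.3398 0.1166; -2.8613 -0.8250]
AᵀP(A−BK) = [1.2695 0.1611; 0.1611 0.2514]
P' = Q + AᵀP(A−BK) = [5.5195 4.1611; 4.1611 4.2514]
tr(P') = 9.7709


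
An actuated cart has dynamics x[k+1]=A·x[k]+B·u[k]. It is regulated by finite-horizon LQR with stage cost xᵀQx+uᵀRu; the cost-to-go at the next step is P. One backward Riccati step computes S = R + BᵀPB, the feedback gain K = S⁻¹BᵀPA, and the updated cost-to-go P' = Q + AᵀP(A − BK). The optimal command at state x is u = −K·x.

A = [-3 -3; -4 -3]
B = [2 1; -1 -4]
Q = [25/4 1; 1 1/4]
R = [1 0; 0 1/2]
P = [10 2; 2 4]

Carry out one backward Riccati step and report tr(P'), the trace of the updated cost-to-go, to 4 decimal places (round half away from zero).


BᵀP = [18.0000 0.0000; 2.0000 -14.0000]
S = R + BᵀPB = [1 0; 0 1/2] + [36.0000 18.0000; 18.0000 58.0000] = [37.0000 18.0000; 18.0000 58.5000]
BᵀPA = [-54.0000 -54.0000; 50.0000 36.0000]
K = S⁻¹·BᵀPA = [-2.2054 -2.0685; 1.5333 1.2518]
A−BK = [-0.1225 -0.1149; -0.0723 -0.0611]
AᵀP(A−BK) = [6.2456 5.7115; 5.7115 5.2372]
P' = Q + AᵀP(A−BK) = [12.4956 6.7115; 6.7115 5.4872]
tr(P') = 17.9827

17.9827


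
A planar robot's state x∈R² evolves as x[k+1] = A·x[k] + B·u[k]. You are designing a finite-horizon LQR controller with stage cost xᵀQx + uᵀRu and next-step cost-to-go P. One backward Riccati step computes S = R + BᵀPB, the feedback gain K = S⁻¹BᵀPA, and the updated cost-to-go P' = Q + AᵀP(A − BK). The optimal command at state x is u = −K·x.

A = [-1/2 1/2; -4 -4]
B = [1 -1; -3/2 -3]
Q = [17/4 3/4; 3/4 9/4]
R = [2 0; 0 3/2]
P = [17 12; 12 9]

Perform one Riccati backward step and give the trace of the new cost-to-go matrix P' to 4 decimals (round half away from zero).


10.2822

BᵀP = [-1.0000 -1.5000; -53.0000 -39.0000]
S = R + BᵀPB = [2 0; 0 3/2] + [1.2500 5.5000; 5.5000 170.0000] = [3.2500 5.5000; 5.5000 171.5000]
BᵀPA = [6.5000 5.5000; 182.5000 129.5000]
K = S⁻¹·BᵀPA = [0.2106 0.4382; 1.0574 0.7410]
A−BK = [0.3468 0.8028; -0.5120 -1.1195]
AᵀP(A−BK) = [1.9082 1.6602; 1.6602 1.8740]
P' = Q + AᵀP(A−BK) = [6.1582 2.4102; 2.4102 4.1240]
tr(P') = 10.2822


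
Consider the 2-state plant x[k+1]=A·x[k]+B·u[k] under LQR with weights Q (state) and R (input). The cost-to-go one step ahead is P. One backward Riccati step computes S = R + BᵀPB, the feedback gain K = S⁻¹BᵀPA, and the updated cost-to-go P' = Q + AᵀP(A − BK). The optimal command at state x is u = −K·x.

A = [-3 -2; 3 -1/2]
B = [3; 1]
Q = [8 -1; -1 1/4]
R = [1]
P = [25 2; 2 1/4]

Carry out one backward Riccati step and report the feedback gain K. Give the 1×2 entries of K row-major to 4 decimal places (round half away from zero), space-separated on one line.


BᵀP = [77.0000 6.2500]
S = R + BᵀPB = [1] + [237.2500] = [238.2500]
BᵀPA = [-212.2500 -157.1250]
K = S⁻¹·BᵀPA = [-0.8909 -0.6595]
A−BK = [-0.3274 -0.0215; 3.8909 0.1595]
AᵀP(A−BK) = [2.1626 0.6469; 0.6469 0.4391]
P' = Q + AᵀP(A−BK) = [10.1626 -0.3531; -0.3531 0.6891]
tr(P') = 10.8518

-0.8909 -0.6595
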